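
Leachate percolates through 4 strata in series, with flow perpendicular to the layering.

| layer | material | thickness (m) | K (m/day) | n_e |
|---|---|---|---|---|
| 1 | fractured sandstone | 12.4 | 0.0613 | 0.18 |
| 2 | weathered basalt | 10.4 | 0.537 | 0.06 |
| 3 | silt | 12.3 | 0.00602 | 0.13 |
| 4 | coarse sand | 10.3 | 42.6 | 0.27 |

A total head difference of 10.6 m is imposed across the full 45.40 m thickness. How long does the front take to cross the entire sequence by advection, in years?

With flow normal to the layers, continuity requires the same specific discharge q through every layer.
Σ(b_i/K_i) = 12.4/0.0613 + 10.4/0.537 + 12.3/0.00602 + 10.3/42.6 = 2265 d.
q = Δh / Σ(b_i/K_i) = 10.6 / 2265 = 0.004680 m/day.
In each layer the seepage velocity is v_i = q/n_i, so the layer transit time is t_i = b_i·n_i / q:
  layer 1 (fractured sandstone): t_1 = 12.4 × 0.18 / 0.004680 = 476.9 d
  layer 2 (weathered basalt): t_2 = 10.4 × 0.06 / 0.004680 = 133.3 d
  layer 3 (silt): t_3 = 12.3 × 0.13 / 0.004680 = 341.7 d
  layer 4 (coarse sand): t_4 = 10.3 × 0.27 / 0.004680 = 594.3 d
Total t = Σ t_i = 1546 days = 4.233 years.

4.23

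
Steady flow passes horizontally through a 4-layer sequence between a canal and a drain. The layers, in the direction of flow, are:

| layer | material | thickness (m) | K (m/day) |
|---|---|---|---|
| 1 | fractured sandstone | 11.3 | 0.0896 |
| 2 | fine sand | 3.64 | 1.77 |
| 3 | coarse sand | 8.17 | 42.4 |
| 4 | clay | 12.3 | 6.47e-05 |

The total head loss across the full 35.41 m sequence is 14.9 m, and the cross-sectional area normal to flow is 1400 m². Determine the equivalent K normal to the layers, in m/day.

Flow is perpendicular to layering, so the layers act in series and the equivalent K is the thickness-weighted harmonic mean.
Total thickness L = 11.3 + 3.64 + 8.17 + 12.3 = 35.41 m.
Σ(b_i/K_i) = 11.3/0.0896 + 3.64/1.77 + 8.17/42.4 + 12.3/6.47e-05 = 1.902e+05 d.
K_eq = L / Σ(b_i/K_i) = 35.41 / 1.902e+05 = 0.0001861 m/day.

0.000186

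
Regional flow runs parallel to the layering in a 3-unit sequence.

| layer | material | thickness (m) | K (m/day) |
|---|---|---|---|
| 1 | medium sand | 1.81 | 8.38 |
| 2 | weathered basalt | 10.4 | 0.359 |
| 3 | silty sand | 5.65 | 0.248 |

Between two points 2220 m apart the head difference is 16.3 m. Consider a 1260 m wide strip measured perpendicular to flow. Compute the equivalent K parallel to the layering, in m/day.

Flow is parallel to layering, so each bed carries its own Darcy discharge and the transmissivities add.
Σ(K_i·b_i) = 8.38×1.81 + 0.359×10.4 + 0.248×5.65 = 20.30 m²/day.
Total thickness b = 17.86 m, so K_eq = Σ(K_i·b_i)/b = 1.137 m/day.

1.14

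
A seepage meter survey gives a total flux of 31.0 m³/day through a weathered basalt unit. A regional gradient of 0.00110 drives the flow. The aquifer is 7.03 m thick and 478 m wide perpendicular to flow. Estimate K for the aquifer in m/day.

8.39

Cross-sectional area A = 478 × 7.03 = 3360 m².
Hydraulic gradient i = 0.00110.
From Q = K·A·i, K = Q / (A·i) = 31.0 / (3360 × 0.001100) = 8.387 m/day.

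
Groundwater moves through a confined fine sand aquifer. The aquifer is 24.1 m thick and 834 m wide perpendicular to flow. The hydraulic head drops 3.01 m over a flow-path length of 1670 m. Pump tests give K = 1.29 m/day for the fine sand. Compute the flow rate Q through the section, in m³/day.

Cross-sectional area A = 834 × 24.1 = 20099 m².
Hydraulic gradient i = Δh / L = 3.01 / 1670 = 0.001802.
Darcy's law: Q = K · A · i = 1.290 × 20099 × 0.001802 = 46.73 m³/day.

46.7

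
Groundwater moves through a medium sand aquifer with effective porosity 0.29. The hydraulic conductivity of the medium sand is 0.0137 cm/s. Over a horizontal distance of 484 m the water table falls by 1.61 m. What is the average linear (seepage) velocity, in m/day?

Convert K: 0.0137 cm/s × 864 = 11.84 m/day.
Hydraulic gradient i = Δh / L = 1.61 / 484 = 0.003326.
Darcy flux q = K · i = 11.84 × 0.003326 = 0.03937 m/day.
Seepage velocity v = q / n_e = 0.03937 / 0.29 = 0.1358 m/day.

0.136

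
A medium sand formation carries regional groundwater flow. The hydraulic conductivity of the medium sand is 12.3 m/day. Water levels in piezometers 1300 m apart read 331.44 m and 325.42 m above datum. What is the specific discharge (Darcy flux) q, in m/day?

Hydraulic gradient i = (331.44 − 325.42) / 1300 = 6.02 / 1300 = 0.004631.
Specific discharge q = K · i = 12.30 × 0.004631 = 0.05696 m/day.

0.0570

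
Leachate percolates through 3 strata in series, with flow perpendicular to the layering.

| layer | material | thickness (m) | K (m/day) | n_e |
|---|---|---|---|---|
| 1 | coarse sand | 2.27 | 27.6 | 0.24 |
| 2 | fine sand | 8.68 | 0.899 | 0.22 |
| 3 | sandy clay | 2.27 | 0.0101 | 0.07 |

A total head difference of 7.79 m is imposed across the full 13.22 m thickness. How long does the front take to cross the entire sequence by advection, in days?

With flow normal to the layers, continuity requires the same specific discharge q through every layer.
Σ(b_i/K_i) = 2.27/27.6 + 8.68/0.899 + 2.27/0.0101 = 234.5 d.
q = Δh / Σ(b_i/K_i) = 7.79 / 234.5 = 0.03322 m/day.
In each layer the seepage velocity is v_i = q/n_i, so the layer transit time is t_i = b_i·n_i / q:
  layer 1 (coarse sand): t_1 = 2.27 × 0.24 / 0.03322 = 16.40 d
  layer 2 (fine sand): t_2 = 8.68 × 0.22 / 0.03322 = 57.48 d
  layer 3 (sandy clay): t_3 = 2.27 × 0.07 / 0.03322 = 4.783 d
Total t = Σ t_i = 78.66 days.

78.7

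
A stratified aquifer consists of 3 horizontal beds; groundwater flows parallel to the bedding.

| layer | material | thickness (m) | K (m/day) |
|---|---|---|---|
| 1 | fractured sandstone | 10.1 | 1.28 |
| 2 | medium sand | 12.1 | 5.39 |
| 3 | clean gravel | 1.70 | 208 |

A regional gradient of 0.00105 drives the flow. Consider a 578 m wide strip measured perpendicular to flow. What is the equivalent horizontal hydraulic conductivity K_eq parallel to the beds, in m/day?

18.1

Flow is parallel to layering, so each bed carries its own Darcy discharge and the transmissivities add.
Σ(K_i·b_i) = 1.28×10.1 + 5.39×12.1 + 208×1.70 = 431.7 m²/day.
Total thickness b = 23.90 m, so K_eq = Σ(K_i·b_i)/b = 18.06 m/day.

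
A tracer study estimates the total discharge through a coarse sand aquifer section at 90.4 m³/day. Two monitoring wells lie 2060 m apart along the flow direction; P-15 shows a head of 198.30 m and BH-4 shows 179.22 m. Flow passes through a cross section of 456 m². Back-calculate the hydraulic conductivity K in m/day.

21.4

Hydraulic gradient i = (198.30 − 179.22) / 2060 = 19.08 / 2060 = 0.009262.
From Q = K·A·i, K = Q / (A·i) = 90.4 / (456.0 × 0.009262) = 21.40 m/day.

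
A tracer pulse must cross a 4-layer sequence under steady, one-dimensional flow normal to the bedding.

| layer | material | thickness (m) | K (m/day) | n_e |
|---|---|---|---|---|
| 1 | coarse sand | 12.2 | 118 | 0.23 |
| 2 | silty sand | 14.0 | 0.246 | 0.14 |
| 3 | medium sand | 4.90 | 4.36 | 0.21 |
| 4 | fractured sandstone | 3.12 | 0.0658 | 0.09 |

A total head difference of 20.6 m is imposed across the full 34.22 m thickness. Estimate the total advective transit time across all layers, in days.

31.1

With flow normal to the layers, continuity requires the same specific discharge q through every layer.
Σ(b_i/K_i) = 12.2/118 + 14.0/0.246 + 4.90/4.36 + 3.12/0.0658 = 105.6 d.
q = Δh / Σ(b_i/K_i) = 20.6 / 105.6 = 0.1952 m/day.
In each layer the seepage velocity is v_i = q/n_i, so the layer transit time is t_i = b_i·n_i / q:
  layer 1 (coarse sand): t_1 = 12.2 × 0.23 / 0.1952 = 14.38 d
  layer 2 (silty sand): t_2 = 14.0 × 0.14 / 0.1952 = 10.04 d
  layer 3 (medium sand): t_3 = 4.90 × 0.21 / 0.1952 = 5.273 d
  layer 4 (fractured sandstone): t_4 = 3.12 × 0.09 / 0.1952 = 1.439 d
Total t = Σ t_i = 31.13 days.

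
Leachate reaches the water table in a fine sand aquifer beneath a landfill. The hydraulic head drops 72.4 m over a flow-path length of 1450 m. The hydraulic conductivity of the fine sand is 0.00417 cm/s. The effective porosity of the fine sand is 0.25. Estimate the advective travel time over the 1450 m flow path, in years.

5.52

Convert K: 0.00417 cm/s × 864 = 3.603 m/day.
Hydraulic gradient i = Δh / L = 72.4 / 1450 = 0.04993.
Darcy flux q = K · i = 3.603 × 0.04993 = 0.1799 m/day.
Seepage velocity v = q / n_e = 0.1799 / 0.25 = 0.7196 m/day.
Travel time t = L / v = 1450 / 0.7196 = 2015 days = 5.517 years.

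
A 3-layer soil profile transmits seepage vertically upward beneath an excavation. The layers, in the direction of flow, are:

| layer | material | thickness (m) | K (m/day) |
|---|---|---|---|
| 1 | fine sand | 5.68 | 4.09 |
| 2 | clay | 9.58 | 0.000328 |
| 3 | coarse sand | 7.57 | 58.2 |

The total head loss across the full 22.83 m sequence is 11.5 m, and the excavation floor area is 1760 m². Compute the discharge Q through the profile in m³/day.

Flow is perpendicular to layering, so the layers act in series and the equivalent K is the thickness-weighted harmonic mean.
Total thickness L = 5.68 + 9.58 + 7.57 = 22.83 m.
Σ(b_i/K_i) = 5.68/4.09 + 9.58/0.000328 + 7.57/58.2 = 29209 d.
K_eq = L / Σ(b_i/K_i) = 22.83 / 29209 = 0.0007816 m/day.
Q = K_eq · A · (Δh/L) = 0.0007816 × 1760 × (11.5/22.83) = 0.6929 m³/day.

0.693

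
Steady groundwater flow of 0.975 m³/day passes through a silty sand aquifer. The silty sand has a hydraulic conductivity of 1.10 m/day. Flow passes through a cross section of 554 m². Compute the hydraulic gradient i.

0.00160

From Q = K·A·i, i = Q / (K·A) = 0.975 / (1.100 × 554.0) = 0.001600.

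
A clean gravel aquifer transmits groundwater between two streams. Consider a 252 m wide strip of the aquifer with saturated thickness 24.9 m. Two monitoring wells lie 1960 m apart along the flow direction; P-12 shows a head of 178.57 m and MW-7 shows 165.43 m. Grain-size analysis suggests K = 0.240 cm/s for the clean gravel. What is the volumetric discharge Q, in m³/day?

8720

Convert K: 0.240 cm/s × 864 = 207.4 m/day.
Cross-sectional area A = 252 × 24.9 = 6275 m².
Hydraulic gradient i = (178.57 − 165.43) / 1960 = 13.14 / 1960 = 0.006704.
Darcy's law: Q = K · A · i = 207.4 × 6275 × 0.006704 = 8723 m³/day.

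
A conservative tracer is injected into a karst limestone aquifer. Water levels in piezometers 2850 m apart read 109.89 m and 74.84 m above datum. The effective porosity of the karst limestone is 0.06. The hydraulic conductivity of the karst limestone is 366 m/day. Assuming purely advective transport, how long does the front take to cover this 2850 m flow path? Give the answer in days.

38.0

Hydraulic gradient i = (109.89 − 74.84) / 2850 = 35.05 / 2850 = 0.01230.
Darcy flux q = K · i = 366.0 × 0.01230 = 4.501 m/day.
Seepage velocity v = q / n_e = 4.501 / 0.06 = 75.02 m/day.
Travel time t = L / v = 2850 / 75.02 = 37.99 days.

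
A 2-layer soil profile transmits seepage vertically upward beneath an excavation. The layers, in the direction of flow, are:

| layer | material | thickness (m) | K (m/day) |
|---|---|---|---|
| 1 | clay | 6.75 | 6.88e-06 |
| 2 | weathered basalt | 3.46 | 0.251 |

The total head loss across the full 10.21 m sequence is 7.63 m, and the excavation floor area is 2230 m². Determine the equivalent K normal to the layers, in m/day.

1.04e-05

Flow is perpendicular to layering, so the layers act in series and the equivalent K is the thickness-weighted harmonic mean.
Total thickness L = 6.75 + 3.46 = 10.21 m.
Σ(b_i/K_i) = 6.75/6.88e-06 + 3.46/0.251 = 9.811e+05 d.
K_eq = L / Σ(b_i/K_i) = 10.21 / 9.811e+05 = 1.041e-05 m/day.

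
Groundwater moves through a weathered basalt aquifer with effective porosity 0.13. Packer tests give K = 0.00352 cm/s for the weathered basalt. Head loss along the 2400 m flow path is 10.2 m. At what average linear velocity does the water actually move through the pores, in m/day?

Convert K: 0.00352 cm/s × 864 = 3.041 m/day.
Hydraulic gradient i = Δh / L = 10.2 / 2400 = 0.004250.
Darcy flux q = K · i = 3.041 × 0.004250 = 0.01293 m/day.
Seepage velocity v = q / n_e = 0.01293 / 0.13 = 0.09943 m/day.

0.0994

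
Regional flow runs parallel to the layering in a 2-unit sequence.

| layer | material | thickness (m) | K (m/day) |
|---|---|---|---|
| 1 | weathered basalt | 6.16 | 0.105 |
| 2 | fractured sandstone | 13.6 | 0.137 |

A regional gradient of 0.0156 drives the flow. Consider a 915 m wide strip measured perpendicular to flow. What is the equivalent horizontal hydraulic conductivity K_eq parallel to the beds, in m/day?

0.127

Flow is parallel to layering, so each bed carries its own Darcy discharge and the transmissivities add.
Σ(K_i·b_i) = 0.105×6.16 + 0.137×13.6 = 2.510 m²/day.
Total thickness b = 19.76 m, so K_eq = Σ(K_i·b_i)/b = 0.1270 m/day.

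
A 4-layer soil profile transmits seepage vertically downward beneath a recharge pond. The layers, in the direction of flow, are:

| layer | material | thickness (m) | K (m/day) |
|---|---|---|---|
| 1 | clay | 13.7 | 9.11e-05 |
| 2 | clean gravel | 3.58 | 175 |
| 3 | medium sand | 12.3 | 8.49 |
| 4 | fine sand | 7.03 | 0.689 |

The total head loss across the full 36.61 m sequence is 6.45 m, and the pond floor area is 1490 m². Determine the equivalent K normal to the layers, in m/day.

0.000243

Flow is perpendicular to layering, so the layers act in series and the equivalent K is the thickness-weighted harmonic mean.
Total thickness L = 13.7 + 3.58 + 12.3 + 7.03 = 36.61 m.
Σ(b_i/K_i) = 13.7/9.11e-05 + 3.58/175 + 12.3/8.49 + 7.03/0.689 = 1.504e+05 d.
K_eq = L / Σ(b_i/K_i) = 36.61 / 1.504e+05 = 0.0002434 m/day.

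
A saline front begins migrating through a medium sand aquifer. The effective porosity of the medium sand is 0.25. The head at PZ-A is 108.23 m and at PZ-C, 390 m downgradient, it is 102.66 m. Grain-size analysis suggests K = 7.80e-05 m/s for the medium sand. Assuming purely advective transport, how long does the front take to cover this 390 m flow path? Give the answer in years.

Convert K: 7.80e-05 m/s × 86400 = 6.739 m/day.
Hydraulic gradient i = (108.23 − 102.66) / 390 = 5.57 / 390 = 0.01428.
Darcy flux q = K · i = 6.739 × 0.01428 = 0.09625 m/day.
Seepage velocity v = q / n_e = 0.09625 / 0.25 = 0.3850 m/day.
Travel time t = L / v = 390 / 0.3850 = 1013 days = 2.773 years.

2.77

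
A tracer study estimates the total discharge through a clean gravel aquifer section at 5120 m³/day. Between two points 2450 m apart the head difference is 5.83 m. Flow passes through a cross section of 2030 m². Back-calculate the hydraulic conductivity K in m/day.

Hydraulic gradient i = Δh / L = 5.83 / 2450 = 0.002380.
From Q = K·A·i, K = Q / (A·i) = 5120 / (2030 × 0.002380) = 1060 m/day.

1060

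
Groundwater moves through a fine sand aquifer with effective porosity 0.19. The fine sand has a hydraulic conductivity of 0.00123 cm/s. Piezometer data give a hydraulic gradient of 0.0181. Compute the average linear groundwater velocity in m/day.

0.101

Convert K: 0.00123 cm/s × 864 = 1.063 m/day.
Hydraulic gradient i = 0.0181.
Darcy flux q = K · i = 1.063 × 0.01810 = 0.01924 m/day.
Seepage velocity v = q / n_e = 0.01924 / 0.19 = 0.1012 m/day.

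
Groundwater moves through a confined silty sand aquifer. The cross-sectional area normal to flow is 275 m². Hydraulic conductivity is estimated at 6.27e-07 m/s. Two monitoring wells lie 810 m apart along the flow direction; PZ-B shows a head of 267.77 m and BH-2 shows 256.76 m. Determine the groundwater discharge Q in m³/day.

0.202

Convert K: 6.27e-07 m/s × 86400 = 0.05417 m/day.
Hydraulic gradient i = (267.77 − 256.76) / 810 = 11.01 / 810 = 0.01359.
Darcy's law: Q = K · A · i = 0.05417 × 275.0 × 0.01359 = 0.2025 m³/day.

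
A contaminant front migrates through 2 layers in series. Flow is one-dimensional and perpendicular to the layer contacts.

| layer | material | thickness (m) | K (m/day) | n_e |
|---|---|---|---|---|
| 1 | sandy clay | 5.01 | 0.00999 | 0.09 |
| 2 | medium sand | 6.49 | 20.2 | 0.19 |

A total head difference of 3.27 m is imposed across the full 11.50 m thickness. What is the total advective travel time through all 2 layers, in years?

0.708

With flow normal to the layers, continuity requires the same specific discharge q through every layer.
Σ(b_i/K_i) = 5.01/0.00999 + 6.49/20.2 = 501.8 d.
q = Δh / Σ(b_i/K_i) = 3.27 / 501.8 = 0.006516 m/day.
In each layer the seepage velocity is v_i = q/n_i, so the layer transit time is t_i = b_i·n_i / q:
  layer 1 (sandy clay): t_1 = 5.01 × 0.09 / 0.006516 = 69.20 d
  layer 2 (medium sand): t_2 = 6.49 × 0.19 / 0.006516 = 189.2 d
Total t = Σ t_i = 258.4 days = 0.7075 years.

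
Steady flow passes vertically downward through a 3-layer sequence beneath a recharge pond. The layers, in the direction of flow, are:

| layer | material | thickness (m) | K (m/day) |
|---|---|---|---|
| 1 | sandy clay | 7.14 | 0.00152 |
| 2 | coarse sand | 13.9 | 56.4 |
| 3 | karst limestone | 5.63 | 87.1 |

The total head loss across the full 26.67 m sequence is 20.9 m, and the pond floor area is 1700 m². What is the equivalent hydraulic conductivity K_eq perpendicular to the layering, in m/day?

0.00568

Flow is perpendicular to layering, so the layers act in series and the equivalent K is the thickness-weighted harmonic mean.
Total thickness L = 7.14 + 13.9 + 5.63 = 26.67 m.
Σ(b_i/K_i) = 7.14/0.00152 + 13.9/56.4 + 5.63/87.1 = 4698 d.
K_eq = L / Σ(b_i/K_i) = 26.67 / 4698 = 0.005677 m/day.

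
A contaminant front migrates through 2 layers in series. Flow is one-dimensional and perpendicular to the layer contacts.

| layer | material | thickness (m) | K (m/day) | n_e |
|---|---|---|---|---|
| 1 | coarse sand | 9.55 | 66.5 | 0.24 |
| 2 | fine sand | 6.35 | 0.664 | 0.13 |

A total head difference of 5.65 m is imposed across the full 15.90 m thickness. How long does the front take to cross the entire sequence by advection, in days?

With flow normal to the layers, continuity requires the same specific discharge q through every layer.
Σ(b_i/K_i) = 9.55/66.5 + 6.35/0.664 = 9.707 d.
q = Δh / Σ(b_i/K_i) = 5.65 / 9.707 = 0.5821 m/day.
In each layer the seepage velocity is v_i = q/n_i, so the layer transit time is t_i = b_i·n_i / q:
  layer 1 (coarse sand): t_1 = 9.55 × 0.24 / 0.5821 = 3.938 d
  layer 2 (fine sand): t_2 = 6.35 × 0.13 / 0.5821 = 1.418 d
Total t = Σ t_i = 5.356 days.

5.36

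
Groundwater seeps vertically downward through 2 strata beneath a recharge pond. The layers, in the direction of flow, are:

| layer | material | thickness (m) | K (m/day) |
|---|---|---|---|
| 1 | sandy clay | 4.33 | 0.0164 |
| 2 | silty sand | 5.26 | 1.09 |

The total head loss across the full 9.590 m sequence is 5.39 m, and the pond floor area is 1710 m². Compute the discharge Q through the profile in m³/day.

34.3

Flow is perpendicular to layering, so the layers act in series and the equivalent K is the thickness-weighted harmonic mean.
Total thickness L = 4.33 + 5.26 = 9.590 m.
Σ(b_i/K_i) = 4.33/0.0164 + 5.26/1.09 = 268.9 d.
K_eq = L / Σ(b_i/K_i) = 9.590 / 268.9 = 0.03567 m/day.
Q = K_eq · A · (Δh/L) = 0.03567 × 1710 × (5.39/9.590) = 34.28 m³/day.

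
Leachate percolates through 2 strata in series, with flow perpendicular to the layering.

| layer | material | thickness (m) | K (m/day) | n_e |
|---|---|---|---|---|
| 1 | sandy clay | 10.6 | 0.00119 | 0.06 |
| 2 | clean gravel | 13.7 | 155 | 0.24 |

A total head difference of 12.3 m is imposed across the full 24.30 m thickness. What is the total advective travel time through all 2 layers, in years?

7.78

With flow normal to the layers, continuity requires the same specific discharge q through every layer.
Σ(b_i/K_i) = 10.6/0.00119 + 13.7/155 = 8908 d.
q = Δh / Σ(b_i/K_i) = 12.3 / 8908 = 0.001381 m/day.
In each layer the seepage velocity is v_i = q/n_i, so the layer transit time is t_i = b_i·n_i / q:
  layer 1 (sandy clay): t_1 = 10.6 × 0.06 / 0.001381 = 460.6 d
  layer 2 (clean gravel): t_2 = 13.7 × 0.24 / 0.001381 = 2381 d
Total t = Σ t_i = 2842 days = 7.780 years.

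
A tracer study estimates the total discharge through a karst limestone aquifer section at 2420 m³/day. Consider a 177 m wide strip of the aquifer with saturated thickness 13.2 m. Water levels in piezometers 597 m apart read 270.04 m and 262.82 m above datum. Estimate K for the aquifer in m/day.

85.6

Cross-sectional area A = 177 × 13.2 = 2336 m².
Hydraulic gradient i = (270.04 − 262.82) / 597 = 7.22 / 597 = 0.01209.
From Q = K·A·i, K = Q / (A·i) = 2420 / (2336 × 0.01209) = 85.65 m/day.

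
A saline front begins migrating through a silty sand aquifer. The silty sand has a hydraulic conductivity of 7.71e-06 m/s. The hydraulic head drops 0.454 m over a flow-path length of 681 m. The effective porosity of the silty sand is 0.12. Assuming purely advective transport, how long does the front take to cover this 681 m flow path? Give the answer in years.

Convert K: 7.71e-06 m/s × 86400 = 0.6661 m/day.
Hydraulic gradient i = Δh / L = 0.454 / 681 = 0.0006667.
Darcy flux q = K · i = 0.6661 × 0.0006667 = 0.0004441 m/day.
Seepage velocity v = q / n_e = 0.0004441 / 0.12 = 0.003701 m/day.
Travel time t = L / v = 681 / 0.003701 = 1.840e+05 days = 503.8 years.

504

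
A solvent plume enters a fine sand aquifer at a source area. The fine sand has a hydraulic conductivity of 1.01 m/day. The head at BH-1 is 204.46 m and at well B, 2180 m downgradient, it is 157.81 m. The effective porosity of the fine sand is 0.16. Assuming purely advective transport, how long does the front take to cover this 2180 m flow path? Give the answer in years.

44.2

Hydraulic gradient i = (204.46 − 157.81) / 2180 = 46.65 / 2180 = 0.02140.
Darcy flux q = K · i = 1.010 × 0.02140 = 0.02161 m/day.
Seepage velocity v = q / n_e = 0.02161 / 0.16 = 0.1351 m/day.
Travel time t = L / v = 2180 / 0.1351 = 16138 days = 44.18 years.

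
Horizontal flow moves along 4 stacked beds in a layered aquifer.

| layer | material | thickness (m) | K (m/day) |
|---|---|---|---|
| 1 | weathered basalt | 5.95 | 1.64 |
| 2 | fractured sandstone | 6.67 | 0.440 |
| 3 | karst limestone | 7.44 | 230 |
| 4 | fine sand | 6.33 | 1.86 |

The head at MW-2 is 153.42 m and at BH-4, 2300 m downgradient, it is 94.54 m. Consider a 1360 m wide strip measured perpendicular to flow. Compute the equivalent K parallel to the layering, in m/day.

65.8

Flow is parallel to layering, so each bed carries its own Darcy discharge and the transmissivities add.
Σ(K_i·b_i) = 1.64×5.95 + 0.440×6.67 + 230×7.44 + 1.86×6.33 = 1736 m²/day.
Total thickness b = 26.39 m, so K_eq = Σ(K_i·b_i)/b = 65.77 m/day.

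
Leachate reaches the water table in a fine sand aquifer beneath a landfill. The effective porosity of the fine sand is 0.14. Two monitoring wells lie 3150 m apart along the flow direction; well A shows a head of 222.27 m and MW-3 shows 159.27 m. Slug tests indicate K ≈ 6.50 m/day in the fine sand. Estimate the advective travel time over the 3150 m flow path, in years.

Hydraulic gradient i = (222.27 − 159.27) / 3150 = 63 / 3150 = 0.02000.
Darcy flux q = K · i = 6.500 × 0.02000 = 0.1300 m/day.
Seepage velocity v = q / n_e = 0.1300 / 0.14 = 0.9286 m/day.
Travel time t = L / v = 3150 / 0.9286 = 3392 days = 9.288 years.

9.29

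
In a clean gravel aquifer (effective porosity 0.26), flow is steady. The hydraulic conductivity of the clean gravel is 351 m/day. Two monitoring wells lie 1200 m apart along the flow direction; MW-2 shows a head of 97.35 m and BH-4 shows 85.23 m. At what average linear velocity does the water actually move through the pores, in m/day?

13.6

Hydraulic gradient i = (97.35 − 85.23) / 1200 = 12.12 / 1200 = 0.01010.
Darcy flux q = K · i = 351.0 × 0.01010 = 3.545 m/day.
Seepage velocity v = q / n_e = 3.545 / 0.26 = 13.63 m/day.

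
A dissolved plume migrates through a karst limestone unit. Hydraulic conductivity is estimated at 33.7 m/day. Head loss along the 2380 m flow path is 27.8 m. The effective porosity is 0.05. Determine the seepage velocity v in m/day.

7.87

Hydraulic gradient i = Δh / L = 27.8 / 2380 = 0.01168.
Darcy flux q = K · i = 33.70 × 0.01168 = 0.3936 m/day.
Seepage velocity v = q / n_e = 0.3936 / 0.05 = 7.873 m/day.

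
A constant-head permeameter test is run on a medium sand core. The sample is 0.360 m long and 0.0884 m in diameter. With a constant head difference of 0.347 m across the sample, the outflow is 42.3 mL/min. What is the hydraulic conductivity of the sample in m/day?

10.3

Cross-sectional area A = π·(d/2)² = π × (0.0884/2)² = 0.006138 m².
Convert discharge: 42.3 mL/min = 7.050e-07 m³/s.
Darcy's law rearranged: K = Q·L / (A·Δh) = 7.050e-07 × 0.360 / (0.006138 × 0.347) = 0.0001192 m/s = 10.30 m/day.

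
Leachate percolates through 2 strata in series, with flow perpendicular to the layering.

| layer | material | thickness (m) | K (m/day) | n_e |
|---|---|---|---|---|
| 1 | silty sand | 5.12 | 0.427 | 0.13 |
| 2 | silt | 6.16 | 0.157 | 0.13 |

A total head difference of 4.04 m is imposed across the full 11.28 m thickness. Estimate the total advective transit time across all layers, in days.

With flow normal to the layers, continuity requires the same specific discharge q through every layer.
Σ(b_i/K_i) = 5.12/0.427 + 6.16/0.157 = 51.23 d.
q = Δh / Σ(b_i/K_i) = 4.04 / 51.23 = 0.07887 m/day.
In each layer the seepage velocity is v_i = q/n_i, so the layer transit time is t_i = b_i·n_i / q:
  layer 1 (silty sand): t_1 = 5.12 × 0.13 / 0.07887 = 8.440 d
  layer 2 (silt): t_2 = 6.16 × 0.13 / 0.07887 = 10.15 d
Total t = Σ t_i = 18.59 days.

18.6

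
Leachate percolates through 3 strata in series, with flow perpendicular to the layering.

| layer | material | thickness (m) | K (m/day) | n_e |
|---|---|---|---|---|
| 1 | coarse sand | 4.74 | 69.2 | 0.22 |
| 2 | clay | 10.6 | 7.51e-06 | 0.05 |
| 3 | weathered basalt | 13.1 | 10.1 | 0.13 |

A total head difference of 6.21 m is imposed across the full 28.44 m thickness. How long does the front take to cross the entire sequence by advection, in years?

With flow normal to the layers, continuity requires the same specific discharge q through every layer.
Σ(b_i/K_i) = 4.74/69.2 + 10.6/7.51e-06 + 13.1/10.1 = 1.411e+06 d.
q = Δh / Σ(b_i/K_i) = 6.21 / 1.411e+06 = 4.400e-06 m/day.
In each layer the seepage velocity is v_i = q/n_i, so the layer transit time is t_i = b_i·n_i / q:
  layer 1 (coarse sand): t_1 = 4.74 × 0.22 / 4.400e-06 = 2.370e+05 d
  layer 2 (clay): t_2 = 10.6 × 0.05 / 4.400e-06 = 1.205e+05 d
  layer 3 (weathered basalt): t_3 = 13.1 × 0.13 / 4.400e-06 = 3.871e+05 d
Total t = Σ t_i = 7.445e+05 days = 2038 years.

2040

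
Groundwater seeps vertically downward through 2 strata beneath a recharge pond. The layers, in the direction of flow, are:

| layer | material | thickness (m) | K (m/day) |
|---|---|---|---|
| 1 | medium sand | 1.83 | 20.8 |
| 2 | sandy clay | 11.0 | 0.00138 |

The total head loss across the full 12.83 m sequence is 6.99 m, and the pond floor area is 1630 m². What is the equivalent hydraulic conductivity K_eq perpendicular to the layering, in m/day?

Flow is perpendicular to layering, so the layers act in series and the equivalent K is the thickness-weighted harmonic mean.
Total thickness L = 1.83 + 11.0 = 12.83 m.
Σ(b_i/K_i) = 1.83/20.8 + 11.0/0.00138 = 7971 d.
K_eq = L / Σ(b_i/K_i) = 12.83 / 7971 = 0.001610 m/day.

0.00161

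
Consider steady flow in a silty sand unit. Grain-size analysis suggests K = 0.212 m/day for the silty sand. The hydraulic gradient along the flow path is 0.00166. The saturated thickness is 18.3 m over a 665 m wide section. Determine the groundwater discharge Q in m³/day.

4.28

Cross-sectional area A = 665 × 18.3 = 12170 m².
Hydraulic gradient i = 0.00166.
Darcy's law: Q = K · A · i = 0.2120 × 12170 × 0.001660 = 4.283 m³/day.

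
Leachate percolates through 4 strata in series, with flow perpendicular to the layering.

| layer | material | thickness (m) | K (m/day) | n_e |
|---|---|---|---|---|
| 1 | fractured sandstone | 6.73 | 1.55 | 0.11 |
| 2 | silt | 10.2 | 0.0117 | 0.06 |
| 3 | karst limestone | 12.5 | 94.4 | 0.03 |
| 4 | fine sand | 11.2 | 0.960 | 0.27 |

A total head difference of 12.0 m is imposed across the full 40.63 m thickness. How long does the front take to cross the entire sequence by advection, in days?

With flow normal to the layers, continuity requires the same specific discharge q through every layer.
Σ(b_i/K_i) = 6.73/1.55 + 10.2/0.0117 + 12.5/94.4 + 11.2/0.960 = 887.9 d.
q = Δh / Σ(b_i/K_i) = 12.0 / 887.9 = 0.01351 m/day.
In each layer the seepage velocity is v_i = q/n_i, so the layer transit time is t_i = b_i·n_i / q:
  layer 1 (fractured sandstone): t_1 = 6.73 × 0.11 / 0.01351 = 54.78 d
  layer 2 (silt): t_2 = 10.2 × 0.06 / 0.01351 = 45.28 d
  layer 3 (karst limestone): t_3 = 12.5 × 0.03 / 0.01351 = 27.75 d
  layer 4 (fine sand): t_4 = 11.2 × 0.27 / 0.01351 = 223.8 d
Total t = Σ t_i = 351.6 days.

352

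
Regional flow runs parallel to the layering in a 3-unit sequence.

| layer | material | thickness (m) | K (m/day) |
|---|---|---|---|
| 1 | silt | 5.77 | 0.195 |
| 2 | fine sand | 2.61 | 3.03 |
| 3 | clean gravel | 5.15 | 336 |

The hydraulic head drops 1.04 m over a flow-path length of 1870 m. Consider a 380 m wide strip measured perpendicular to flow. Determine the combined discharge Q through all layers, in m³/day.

368

Flow is parallel to layering, so each bed carries its own Darcy discharge and the transmissivities add.
Σ(K_i·b_i) = 0.195×5.77 + 3.03×2.61 + 336×5.15 = 1739 m²/day.
Hydraulic gradient i = Δh / L = 1.04 / 1870 = 0.0005561.
Q = Σ(K_i·b_i) · W · i = 1739 × 380 × 0.0005561 = 367.6 m³/day.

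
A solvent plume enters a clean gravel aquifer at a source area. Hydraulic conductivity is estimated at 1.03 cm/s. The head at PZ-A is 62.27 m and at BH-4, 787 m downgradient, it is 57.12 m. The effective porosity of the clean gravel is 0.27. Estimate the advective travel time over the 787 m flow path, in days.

Convert K: 1.03 cm/s × 864 = 889.9 m/day.
Hydraulic gradient i = (62.27 − 57.12) / 787 = 5.15 / 787 = 0.006544.
Darcy flux q = K · i = 889.9 × 0.006544 = 5.823 m/day.
Seepage velocity v = q / n_e = 5.823 / 0.27 = 21.57 m/day.
Travel time t = L / v = 787 / 21.57 = 36.49 days.

36.5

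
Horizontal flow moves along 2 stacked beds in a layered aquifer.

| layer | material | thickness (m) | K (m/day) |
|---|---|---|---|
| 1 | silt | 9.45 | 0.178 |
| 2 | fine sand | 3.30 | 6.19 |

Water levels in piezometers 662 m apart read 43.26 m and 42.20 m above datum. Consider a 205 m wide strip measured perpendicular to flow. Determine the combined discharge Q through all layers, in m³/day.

Flow is parallel to layering, so each bed carries its own Darcy discharge and the transmissivities add.
Σ(K_i·b_i) = 0.178×9.45 + 6.19×3.30 = 22.11 m²/day.
Hydraulic gradient i = (43.26 − 42.20) / 662 = 1.06 / 662 = 0.001601.
Q = Σ(K_i·b_i) · W · i = 22.11 × 205 × 0.001601 = 7.257 m³/day.

7.26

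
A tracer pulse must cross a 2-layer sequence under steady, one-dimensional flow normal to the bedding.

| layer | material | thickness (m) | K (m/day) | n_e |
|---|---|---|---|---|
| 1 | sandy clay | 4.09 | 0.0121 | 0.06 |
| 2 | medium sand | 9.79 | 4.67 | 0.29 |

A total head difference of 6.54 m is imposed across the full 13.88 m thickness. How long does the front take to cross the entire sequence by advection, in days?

With flow normal to the layers, continuity requires the same specific discharge q through every layer.
Σ(b_i/K_i) = 4.09/0.0121 + 9.79/4.67 = 340.1 d.
q = Δh / Σ(b_i/K_i) = 6.54 / 340.1 = 0.01923 m/day.
In each layer the seepage velocity is v_i = q/n_i, so the layer transit time is t_i = b_i·n_i / q:
  layer 1 (sandy clay): t_1 = 4.09 × 0.06 / 0.01923 = 12.76 d
  layer 2 (medium sand): t_2 = 9.79 × 0.29 / 0.01923 = 147.6 d
Total t = Σ t_i = 160.4 days.

160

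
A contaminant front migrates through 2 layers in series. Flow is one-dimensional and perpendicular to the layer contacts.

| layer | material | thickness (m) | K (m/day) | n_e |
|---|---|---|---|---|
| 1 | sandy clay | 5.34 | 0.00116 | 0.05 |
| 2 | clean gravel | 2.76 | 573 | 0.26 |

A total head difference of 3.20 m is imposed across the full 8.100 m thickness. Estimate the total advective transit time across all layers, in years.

3.88

With flow normal to the layers, continuity requires the same specific discharge q through every layer.
Σ(b_i/K_i) = 5.34/0.00116 + 2.76/573 = 4603 d.
q = Δh / Σ(b_i/K_i) = 3.20 / 4603 = 0.0006951 m/day.
In each layer the seepage velocity is v_i = q/n_i, so the layer transit time is t_i = b_i·n_i / q:
  layer 1 (sandy clay): t_1 = 5.34 × 0.05 / 0.0006951 = 384.1 d
  layer 2 (clean gravel): t_2 = 2.76 × 0.26 / 0.0006951 = 1032 d
Total t = Σ t_i = 1416 days = 3.878 years.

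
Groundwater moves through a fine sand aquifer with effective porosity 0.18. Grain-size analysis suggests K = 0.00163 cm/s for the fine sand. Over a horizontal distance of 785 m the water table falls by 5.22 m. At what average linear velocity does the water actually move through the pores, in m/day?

0.0520

Convert K: 0.00163 cm/s × 864 = 1.408 m/day.
Hydraulic gradient i = Δh / L = 5.22 / 785 = 0.006650.
Darcy flux q = K · i = 1.408 × 0.006650 = 0.009365 m/day.
Seepage velocity v = q / n_e = 0.009365 / 0.18 = 0.05203 m/day.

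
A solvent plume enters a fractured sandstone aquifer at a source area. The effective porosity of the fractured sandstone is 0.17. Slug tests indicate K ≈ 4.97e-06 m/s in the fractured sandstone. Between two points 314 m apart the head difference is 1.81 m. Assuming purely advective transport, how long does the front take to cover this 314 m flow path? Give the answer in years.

59.0

Convert K: 4.97e-06 m/s × 86400 = 0.4294 m/day.
Hydraulic gradient i = Δh / L = 1.81 / 314 = 0.005764.
Darcy flux q = K · i = 0.4294 × 0.005764 = 0.002475 m/day.
Seepage velocity v = q / n_e = 0.002475 / 0.17 = 0.01456 m/day.
Travel time t = L / v = 314 / 0.01456 = 21565 days = 59.04 years.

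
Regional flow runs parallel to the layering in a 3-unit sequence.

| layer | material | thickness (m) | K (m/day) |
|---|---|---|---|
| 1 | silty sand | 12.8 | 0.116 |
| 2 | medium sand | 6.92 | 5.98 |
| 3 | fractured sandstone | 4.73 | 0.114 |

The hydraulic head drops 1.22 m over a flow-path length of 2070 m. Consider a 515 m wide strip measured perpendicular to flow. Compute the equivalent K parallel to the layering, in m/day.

1.78

Flow is parallel to layering, so each bed carries its own Darcy discharge and the transmissivities add.
Σ(K_i·b_i) = 0.116×12.8 + 5.98×6.92 + 0.114×4.73 = 43.41 m²/day.
Total thickness b = 24.45 m, so K_eq = Σ(K_i·b_i)/b = 1.775 m/day.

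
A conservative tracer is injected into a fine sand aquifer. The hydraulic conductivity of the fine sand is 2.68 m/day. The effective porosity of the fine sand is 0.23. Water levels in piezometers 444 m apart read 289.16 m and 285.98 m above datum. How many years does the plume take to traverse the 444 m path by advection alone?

Hydraulic gradient i = (289.16 − 285.98) / 444 = 3.18 / 444 = 0.007162.
Darcy flux q = K · i = 2.680 × 0.007162 = 0.01919 m/day.
Seepage velocity v = q / n_e = 0.01919 / 0.23 = 0.08345 m/day.
Travel time t = L / v = 444 / 0.08345 = 5320 days = 14.57 years.

14.6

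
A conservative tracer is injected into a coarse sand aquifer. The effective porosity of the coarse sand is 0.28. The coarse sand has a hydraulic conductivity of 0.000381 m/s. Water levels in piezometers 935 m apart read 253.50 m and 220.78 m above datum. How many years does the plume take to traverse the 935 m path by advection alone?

Convert K: 0.000381 m/s × 86400 = 32.92 m/day.
Hydraulic gradient i = (253.50 − 220.78) / 935 = 32.72 / 935 = 0.03499.
Darcy flux q = K · i = 32.92 × 0.03499 = 1.152 m/day.
Seepage velocity v = q / n_e = 1.152 / 0.28 = 4.114 m/day.
Travel time t = L / v = 935 / 4.114 = 227.3 days = 0.6222 years.

0.622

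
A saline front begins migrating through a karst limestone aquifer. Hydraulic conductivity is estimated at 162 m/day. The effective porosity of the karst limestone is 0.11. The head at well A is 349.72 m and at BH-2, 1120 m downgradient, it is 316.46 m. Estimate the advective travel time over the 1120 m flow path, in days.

25.6

Hydraulic gradient i = (349.72 − 316.46) / 1120 = 33.26 / 1120 = 0.02970.
Darcy flux q = K · i = 162.0 × 0.02970 = 4.811 m/day.
Seepage velocity v = q / n_e = 4.811 / 0.11 = 43.73 m/day.
Travel time t = L / v = 1120 / 43.73 = 25.61 days.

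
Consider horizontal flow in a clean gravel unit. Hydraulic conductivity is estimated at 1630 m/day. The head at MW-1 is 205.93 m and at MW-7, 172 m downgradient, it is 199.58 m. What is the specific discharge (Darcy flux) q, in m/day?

60.2

Hydraulic gradient i = (205.93 − 199.58) / 172 = 6.35 / 172 = 0.03692.
Specific discharge q = K · i = 1630 × 0.03692 = 60.18 m/day.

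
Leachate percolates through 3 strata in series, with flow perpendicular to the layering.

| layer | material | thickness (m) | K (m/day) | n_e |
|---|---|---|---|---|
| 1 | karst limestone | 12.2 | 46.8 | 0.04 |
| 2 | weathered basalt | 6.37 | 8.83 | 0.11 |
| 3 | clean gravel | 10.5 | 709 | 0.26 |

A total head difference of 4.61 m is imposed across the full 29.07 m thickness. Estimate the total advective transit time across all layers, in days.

With flow normal to the layers, continuity requires the same specific discharge q through every layer.
Σ(b_i/K_i) = 12.2/46.8 + 6.37/8.83 + 10.5/709 = 0.9969 d.
q = Δh / Σ(b_i/K_i) = 4.61 / 0.9969 = 4.624 m/day.
In each layer the seepage velocity is v_i = q/n_i, so the layer transit time is t_i = b_i·n_i / q:
  layer 1 (karst limestone): t_1 = 12.2 × 0.04 / 4.624 = 0.1055 d
  layer 2 (weathered basalt): t_2 = 6.37 × 0.11 / 4.624 = 0.1515 d
  layer 3 (clean gravel): t_3 = 10.5 × 0.26 / 4.624 = 0.5904 d
Total t = Σ t_i = 0.8474 days.

0.847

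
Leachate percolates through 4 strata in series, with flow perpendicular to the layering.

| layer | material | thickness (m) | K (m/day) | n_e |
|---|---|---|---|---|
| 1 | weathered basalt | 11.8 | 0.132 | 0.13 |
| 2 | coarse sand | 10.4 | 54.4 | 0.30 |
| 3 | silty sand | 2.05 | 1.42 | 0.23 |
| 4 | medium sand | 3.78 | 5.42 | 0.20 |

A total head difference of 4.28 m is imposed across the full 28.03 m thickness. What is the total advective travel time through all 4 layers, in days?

With flow normal to the layers, continuity requires the same specific discharge q through every layer.
Σ(b_i/K_i) = 11.8/0.132 + 10.4/54.4 + 2.05/1.42 + 3.78/5.42 = 91.73 d.
q = Δh / Σ(b_i/K_i) = 4.28 / 91.73 = 0.04666 m/day.
In each layer the seepage velocity is v_i = q/n_i, so the layer transit time is t_i = b_i·n_i / q:
  layer 1 (weathered basalt): t_1 = 11.8 × 0.13 / 0.04666 = 32.88 d
  layer 2 (coarse sand): t_2 = 10.4 × 0.30 / 0.04666 = 66.87 d
  layer 3 (silty sand): t_3 = 2.05 × 0.23 / 0.04666 = 10.10 d
  layer 4 (medium sand): t_4 = 3.78 × 0.20 / 0.04666 = 16.20 d
Total t = Σ t_i = 126.0 days.

126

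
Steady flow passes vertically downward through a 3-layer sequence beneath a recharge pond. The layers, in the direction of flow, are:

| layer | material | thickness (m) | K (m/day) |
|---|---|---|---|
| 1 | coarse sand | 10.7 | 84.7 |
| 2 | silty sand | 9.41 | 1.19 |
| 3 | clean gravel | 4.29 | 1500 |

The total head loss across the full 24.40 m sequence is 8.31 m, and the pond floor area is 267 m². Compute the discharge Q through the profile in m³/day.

276

Flow is perpendicular to layering, so the layers act in series and the equivalent K is the thickness-weighted harmonic mean.
Total thickness L = 10.7 + 9.41 + 4.29 = 24.40 m.
Σ(b_i/K_i) = 10.7/84.7 + 9.41/1.19 + 4.29/1500 = 8.037 d.
K_eq = L / Σ(b_i/K_i) = 24.40 / 8.037 = 3.036 m/day.
Q = K_eq · A · (Δh/L) = 3.036 × 267 × (8.31/24.40) = 276.1 m³/day.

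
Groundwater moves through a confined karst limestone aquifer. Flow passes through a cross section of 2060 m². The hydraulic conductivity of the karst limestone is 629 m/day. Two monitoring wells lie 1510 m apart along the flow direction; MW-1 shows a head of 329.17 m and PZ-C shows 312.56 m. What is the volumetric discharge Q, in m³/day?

14300

Hydraulic gradient i = (329.17 − 312.56) / 1510 = 16.61 / 1510 = 0.01100.
Darcy's law: Q = K · A · i = 629.0 × 2060 × 0.01100 = 14253 m³/day.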